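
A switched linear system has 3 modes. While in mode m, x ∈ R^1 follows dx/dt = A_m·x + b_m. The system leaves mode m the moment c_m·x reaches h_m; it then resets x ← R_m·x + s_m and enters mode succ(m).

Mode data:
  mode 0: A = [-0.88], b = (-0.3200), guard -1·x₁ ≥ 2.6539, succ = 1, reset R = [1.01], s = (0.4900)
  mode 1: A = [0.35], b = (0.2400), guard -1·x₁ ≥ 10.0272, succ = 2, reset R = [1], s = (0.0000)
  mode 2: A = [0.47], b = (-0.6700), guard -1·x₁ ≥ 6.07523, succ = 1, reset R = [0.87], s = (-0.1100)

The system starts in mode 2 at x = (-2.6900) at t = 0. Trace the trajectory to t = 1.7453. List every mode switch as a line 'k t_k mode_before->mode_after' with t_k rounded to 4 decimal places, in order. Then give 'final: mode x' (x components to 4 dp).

Mode 2: guard c·x = 6.0752 hit at Δt = 1.2771 (t = 1.2771), x⁻ = (-6.0752) → reset → x⁺ = (-5.3955), jump to mode 1
Mode 1: flow for 0.4682 to horizon, guard not reached → x = (-6.2341)

1 1.2771 2->1
final: 1 -6.2341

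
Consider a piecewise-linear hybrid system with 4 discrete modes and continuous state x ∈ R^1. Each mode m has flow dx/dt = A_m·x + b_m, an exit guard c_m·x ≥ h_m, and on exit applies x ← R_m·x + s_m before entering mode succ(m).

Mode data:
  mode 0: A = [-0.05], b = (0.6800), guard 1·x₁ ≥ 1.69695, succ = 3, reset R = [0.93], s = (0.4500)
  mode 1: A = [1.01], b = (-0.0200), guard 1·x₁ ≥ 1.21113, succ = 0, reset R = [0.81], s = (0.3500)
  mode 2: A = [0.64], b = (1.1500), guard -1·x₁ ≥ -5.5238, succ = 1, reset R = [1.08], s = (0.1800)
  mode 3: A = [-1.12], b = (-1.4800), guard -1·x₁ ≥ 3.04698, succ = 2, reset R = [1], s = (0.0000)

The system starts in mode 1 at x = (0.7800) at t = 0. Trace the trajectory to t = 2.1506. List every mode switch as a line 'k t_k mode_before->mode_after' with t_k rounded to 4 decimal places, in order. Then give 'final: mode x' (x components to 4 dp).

1 0.4448 1->0
2 1.0504 0->3
final: 3 -0.3445

Mode 1: guard c·x = 1.2111 hit at Δt = 0.4448 (t = 0.4448), x⁻ = (1.2111) → reset → x⁺ = (1.3310), jump to mode 0
Mode 0: guard c·x = 1.6969 hit at Δt = 0.6056 (t = 1.0504), x⁻ = (1.6969) → reset → x⁺ = (2.0282), jump to mode 3
Mode 3: flow for 1.1002 to horizon, guard not reached → x = (-0.3445)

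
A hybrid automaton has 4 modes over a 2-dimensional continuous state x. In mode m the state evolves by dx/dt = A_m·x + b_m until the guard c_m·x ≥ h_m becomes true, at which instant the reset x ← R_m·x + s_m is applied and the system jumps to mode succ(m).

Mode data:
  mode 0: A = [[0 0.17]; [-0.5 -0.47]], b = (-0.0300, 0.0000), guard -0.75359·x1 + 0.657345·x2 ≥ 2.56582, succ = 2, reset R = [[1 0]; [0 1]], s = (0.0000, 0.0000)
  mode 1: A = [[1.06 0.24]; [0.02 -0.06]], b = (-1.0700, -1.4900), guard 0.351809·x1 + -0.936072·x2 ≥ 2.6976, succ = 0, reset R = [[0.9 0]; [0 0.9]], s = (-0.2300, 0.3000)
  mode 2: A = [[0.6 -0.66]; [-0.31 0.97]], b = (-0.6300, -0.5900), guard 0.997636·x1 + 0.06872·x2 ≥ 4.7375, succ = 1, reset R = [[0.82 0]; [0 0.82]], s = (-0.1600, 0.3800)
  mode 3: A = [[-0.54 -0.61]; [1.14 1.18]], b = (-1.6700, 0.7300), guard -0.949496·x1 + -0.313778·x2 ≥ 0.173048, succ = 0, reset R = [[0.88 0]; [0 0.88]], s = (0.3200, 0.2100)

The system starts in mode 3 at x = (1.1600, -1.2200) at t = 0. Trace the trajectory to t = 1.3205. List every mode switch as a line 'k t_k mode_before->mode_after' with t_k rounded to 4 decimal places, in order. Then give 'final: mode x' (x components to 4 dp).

Mode 3: guard c·x = 0.1730 hit at Δt = 0.7272 (t = 0.7272), x⁻ = (0.1817, -1.1012) → reset → x⁺ = (0.4799, -0.7590), jump to mode 0
Mode 0: flow for 0.5933 to horizon, guard not reached → x = (0.3891, -0.6861)

1 0.7272 3->0
final: 0 0.3891 -0.6861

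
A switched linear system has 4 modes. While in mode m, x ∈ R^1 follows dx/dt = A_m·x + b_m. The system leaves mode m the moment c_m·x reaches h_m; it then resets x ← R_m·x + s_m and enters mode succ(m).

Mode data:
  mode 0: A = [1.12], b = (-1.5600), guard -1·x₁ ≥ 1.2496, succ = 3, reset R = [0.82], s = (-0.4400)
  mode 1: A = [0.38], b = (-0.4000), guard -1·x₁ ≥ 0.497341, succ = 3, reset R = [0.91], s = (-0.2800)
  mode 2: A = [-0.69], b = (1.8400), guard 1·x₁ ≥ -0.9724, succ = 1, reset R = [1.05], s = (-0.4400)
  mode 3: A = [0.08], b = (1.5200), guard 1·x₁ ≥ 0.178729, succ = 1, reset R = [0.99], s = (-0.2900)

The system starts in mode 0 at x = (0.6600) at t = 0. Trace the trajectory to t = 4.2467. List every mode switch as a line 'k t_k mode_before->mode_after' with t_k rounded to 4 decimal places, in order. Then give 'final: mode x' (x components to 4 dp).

Mode 0: guard c·x = 1.2496 hit at Δt = 1.1451 (t = 1.1451), x⁻ = (-1.2496) → reset → x⁺ = (-1.4647), jump to mode 3
Mode 3: guard c·x = 0.1787 hit at Δt = 1.1198 (t = 2.2649), x⁻ = (0.1787) → reset → x⁺ = (-0.1131), jump to mode 1
Mode 1: guard c·x = 0.4973 hit at Δt = 0.7498 (t = 3.0147), x⁻ = (-0.4973) → reset → x⁺ = (-0.7326), jump to mode 3
Mode 3: guard c·x = 0.1787 hit at Δt = 0.6085 (t = 3.6232), x⁻ = (0.1787) → reset → x⁺ = (-0.1131), jump to mode 1
Mode 1: flow for 0.6235 to horizon, guard not reached → x = (-0.4247)

1 1.1451 0->3
2 2.2649 3->1
3 3.0147 1->3
4 3.6232 3->1
final: 1 -0.4247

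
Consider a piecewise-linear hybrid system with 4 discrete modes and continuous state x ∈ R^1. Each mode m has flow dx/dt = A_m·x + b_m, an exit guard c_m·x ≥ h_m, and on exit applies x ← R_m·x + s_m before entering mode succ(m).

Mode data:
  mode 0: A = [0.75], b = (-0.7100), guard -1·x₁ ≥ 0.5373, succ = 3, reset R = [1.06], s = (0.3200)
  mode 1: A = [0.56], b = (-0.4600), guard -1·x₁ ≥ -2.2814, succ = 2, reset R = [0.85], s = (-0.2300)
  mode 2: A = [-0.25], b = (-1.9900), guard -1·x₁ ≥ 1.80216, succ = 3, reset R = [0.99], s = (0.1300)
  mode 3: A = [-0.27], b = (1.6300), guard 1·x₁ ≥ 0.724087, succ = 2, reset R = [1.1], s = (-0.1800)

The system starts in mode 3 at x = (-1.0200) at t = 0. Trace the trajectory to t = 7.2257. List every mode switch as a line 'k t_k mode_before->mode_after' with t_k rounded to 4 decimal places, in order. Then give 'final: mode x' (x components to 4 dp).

1 1.0514 3->2
2 2.3766 2->3
3 3.7467 3->2
4 5.0719 2->3
5 6.4420 3->2
final: 2 -0.9095

Mode 3: guard c·x = 0.7241 hit at Δt = 1.0514 (t = 1.0514), x⁻ = (0.7241) → reset → x⁺ = (0.6165), jump to mode 2
Mode 2: guard c·x = 1.8022 hit at Δt = 1.3252 (t = 2.3766), x⁻ = (-1.8022) → reset → x⁺ = (-1.6541), jump to mode 3
Mode 3: guard c·x = 0.7241 hit at Δt = 1.3701 (t = 3.7467), x⁻ = (0.7241) → reset → x⁺ = (0.6165), jump to mode 2
Mode 2: guard c·x = 1.8022 hit at Δt = 1.3252 (t = 5.0719), x⁻ = (-1.8022) → reset → x⁺ = (-1.6541), jump to mode 3
Mode 3: guard c·x = 0.7241 hit at Δt = 1.3701 (t = 6.4420), x⁻ = (0.7241) → reset → x⁺ = (0.6165), jump to mode 2
Mode 2: flow for 0.7837 to horizon, guard not reached → x = (-0.9095)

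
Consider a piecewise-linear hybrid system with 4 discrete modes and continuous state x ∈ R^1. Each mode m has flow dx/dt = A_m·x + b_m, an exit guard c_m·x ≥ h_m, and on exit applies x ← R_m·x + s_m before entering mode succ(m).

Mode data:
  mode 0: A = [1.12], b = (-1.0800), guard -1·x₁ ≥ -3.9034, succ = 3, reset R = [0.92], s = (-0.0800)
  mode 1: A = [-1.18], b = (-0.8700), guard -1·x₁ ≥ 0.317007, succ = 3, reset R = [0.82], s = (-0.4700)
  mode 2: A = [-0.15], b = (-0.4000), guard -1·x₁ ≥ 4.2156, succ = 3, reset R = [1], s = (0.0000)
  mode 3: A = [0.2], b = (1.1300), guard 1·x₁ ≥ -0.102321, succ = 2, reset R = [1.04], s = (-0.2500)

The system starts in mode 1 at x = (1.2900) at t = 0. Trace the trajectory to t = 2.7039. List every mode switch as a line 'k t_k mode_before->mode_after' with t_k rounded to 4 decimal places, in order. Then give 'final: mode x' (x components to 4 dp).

Mode 1: guard c·x = 0.3170 hit at Δt = 1.3335 (t = 1.3335), x⁻ = (-0.3170) → reset → x⁺ = (-0.7299), jump to mode 3
Mode 3: guard c·x = -0.1023 hit at Δt = 0.6003 (t = 1.9338), x⁻ = (-0.1023) → reset → x⁺ = (-0.3564), jump to mode 2
Mode 2: flow for 0.7701 to horizon, guard not reached → x = (-0.6084)

1 1.3335 1->3
2 1.9338 3->2
final: 2 -0.6084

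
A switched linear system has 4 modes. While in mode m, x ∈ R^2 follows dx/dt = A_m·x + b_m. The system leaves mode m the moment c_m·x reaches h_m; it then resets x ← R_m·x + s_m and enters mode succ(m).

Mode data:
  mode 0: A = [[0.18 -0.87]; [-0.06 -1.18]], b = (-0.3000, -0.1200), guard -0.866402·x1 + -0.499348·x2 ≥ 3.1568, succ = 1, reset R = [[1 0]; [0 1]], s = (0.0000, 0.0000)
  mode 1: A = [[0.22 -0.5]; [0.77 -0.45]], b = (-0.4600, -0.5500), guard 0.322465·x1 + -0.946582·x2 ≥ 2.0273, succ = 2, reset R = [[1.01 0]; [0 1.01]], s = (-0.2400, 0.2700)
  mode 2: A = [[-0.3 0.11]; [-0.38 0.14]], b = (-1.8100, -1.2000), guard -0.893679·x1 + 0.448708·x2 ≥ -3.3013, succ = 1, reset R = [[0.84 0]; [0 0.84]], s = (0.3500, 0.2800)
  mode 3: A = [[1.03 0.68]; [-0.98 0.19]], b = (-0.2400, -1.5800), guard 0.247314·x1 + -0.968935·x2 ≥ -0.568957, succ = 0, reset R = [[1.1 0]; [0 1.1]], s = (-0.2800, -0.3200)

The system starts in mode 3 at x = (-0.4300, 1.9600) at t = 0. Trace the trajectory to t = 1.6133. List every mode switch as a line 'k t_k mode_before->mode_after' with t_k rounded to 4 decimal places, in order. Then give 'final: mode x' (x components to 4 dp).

Mode 3: guard c·x = -0.5690 hit at Δt = 1.0664 (t = 1.0664), x⁻ = (0.2231, 0.6442) → reset → x⁺ = (-0.0345, 0.3886), jump to mode 0
Mode 0: flow for 0.5469 to horizon, guard not reached → x = (-0.3422, 0.1605)

1 1.0664 3->0
final: 0 -0.3422 0.1605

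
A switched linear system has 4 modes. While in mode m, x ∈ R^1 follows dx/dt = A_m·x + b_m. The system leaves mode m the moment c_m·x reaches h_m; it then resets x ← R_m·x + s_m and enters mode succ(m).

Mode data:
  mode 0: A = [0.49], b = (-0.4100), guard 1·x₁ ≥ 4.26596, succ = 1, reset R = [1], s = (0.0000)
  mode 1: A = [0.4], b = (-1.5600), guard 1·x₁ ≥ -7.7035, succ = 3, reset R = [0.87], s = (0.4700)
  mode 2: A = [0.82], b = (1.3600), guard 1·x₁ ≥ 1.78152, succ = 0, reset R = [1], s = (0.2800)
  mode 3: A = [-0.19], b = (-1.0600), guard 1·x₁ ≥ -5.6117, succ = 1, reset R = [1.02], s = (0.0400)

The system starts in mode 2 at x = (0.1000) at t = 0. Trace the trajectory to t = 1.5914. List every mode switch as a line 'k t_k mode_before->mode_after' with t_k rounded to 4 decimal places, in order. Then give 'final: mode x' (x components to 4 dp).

1 0.8183 2->0
final: 0 2.6256

Mode 2: guard c·x = 1.7815 hit at Δt = 0.8183 (t = 0.8183), x⁻ = (1.7815) → reset → x⁺ = (2.0615), jump to mode 0
Mode 0: flow for 0.7731 to horizon, guard not reached → x = (2.6256)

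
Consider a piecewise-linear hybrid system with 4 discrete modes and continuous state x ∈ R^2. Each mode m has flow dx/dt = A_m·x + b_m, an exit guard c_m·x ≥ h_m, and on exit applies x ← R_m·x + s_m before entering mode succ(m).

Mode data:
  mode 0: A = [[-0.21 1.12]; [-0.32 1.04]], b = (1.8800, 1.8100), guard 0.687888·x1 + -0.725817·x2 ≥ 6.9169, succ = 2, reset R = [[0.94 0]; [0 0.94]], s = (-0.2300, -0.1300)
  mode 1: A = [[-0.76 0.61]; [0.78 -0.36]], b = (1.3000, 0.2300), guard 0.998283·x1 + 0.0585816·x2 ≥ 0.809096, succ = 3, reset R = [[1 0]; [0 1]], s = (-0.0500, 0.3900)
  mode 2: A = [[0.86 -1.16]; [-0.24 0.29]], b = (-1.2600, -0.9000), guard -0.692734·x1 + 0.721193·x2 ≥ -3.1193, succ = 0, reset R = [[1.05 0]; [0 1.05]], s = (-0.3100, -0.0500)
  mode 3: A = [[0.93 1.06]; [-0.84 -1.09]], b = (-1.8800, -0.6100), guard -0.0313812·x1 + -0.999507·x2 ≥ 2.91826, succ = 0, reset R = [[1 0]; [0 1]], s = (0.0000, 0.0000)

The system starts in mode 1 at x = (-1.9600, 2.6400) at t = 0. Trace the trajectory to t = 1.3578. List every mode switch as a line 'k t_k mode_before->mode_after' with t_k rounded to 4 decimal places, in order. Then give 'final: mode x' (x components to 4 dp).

1 0.9187 1->3
final: 3 0.8739 0.9368

Mode 1: guard c·x = 0.8091 hit at Δt = 0.9187 (t = 0.9187), x⁻ = (0.7019, 1.8507) → reset → x⁺ = (0.6519, 2.2407), jump to mode 3
Mode 3: flow for 0.4391 to horizon, guard not reached → x = (0.8739, 0.9368)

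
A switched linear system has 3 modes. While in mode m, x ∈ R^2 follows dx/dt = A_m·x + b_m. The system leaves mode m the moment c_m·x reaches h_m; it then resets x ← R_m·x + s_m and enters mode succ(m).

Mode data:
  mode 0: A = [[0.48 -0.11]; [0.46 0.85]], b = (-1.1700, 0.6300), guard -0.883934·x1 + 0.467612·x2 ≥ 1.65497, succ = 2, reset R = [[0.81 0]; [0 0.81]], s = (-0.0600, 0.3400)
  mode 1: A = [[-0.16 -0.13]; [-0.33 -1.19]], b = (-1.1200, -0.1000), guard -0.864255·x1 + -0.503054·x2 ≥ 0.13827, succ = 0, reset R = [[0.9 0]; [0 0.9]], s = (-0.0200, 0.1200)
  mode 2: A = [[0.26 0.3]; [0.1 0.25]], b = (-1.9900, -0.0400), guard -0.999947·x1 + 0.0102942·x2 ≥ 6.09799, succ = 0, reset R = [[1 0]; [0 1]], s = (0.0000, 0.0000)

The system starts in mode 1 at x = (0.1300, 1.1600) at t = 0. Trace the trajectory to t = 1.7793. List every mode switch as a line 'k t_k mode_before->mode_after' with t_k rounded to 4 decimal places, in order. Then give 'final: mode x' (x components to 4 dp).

Mode 1: guard c·x = 0.1383 hit at Δt = 0.5356 (t = 0.5356), x⁻ = (-0.5116, 0.6040) → reset → x⁺ = (-0.4804, 0.6636), jump to mode 0
Mode 0: guard c·x = 1.6550 hit at Δt = 0.4712 (t = 1.0068), x⁻ = (-1.2726, 1.1335) → reset → x⁺ = (-1.0908, 1.2581), jump to mode 2
Mode 2: flow for 0.7725 to horizon, guard not reached → x = (-2.7012, 1.3349)

1 0.5356 1->0
2 1.0068 0->2
final: 2 -2.7012 1.3349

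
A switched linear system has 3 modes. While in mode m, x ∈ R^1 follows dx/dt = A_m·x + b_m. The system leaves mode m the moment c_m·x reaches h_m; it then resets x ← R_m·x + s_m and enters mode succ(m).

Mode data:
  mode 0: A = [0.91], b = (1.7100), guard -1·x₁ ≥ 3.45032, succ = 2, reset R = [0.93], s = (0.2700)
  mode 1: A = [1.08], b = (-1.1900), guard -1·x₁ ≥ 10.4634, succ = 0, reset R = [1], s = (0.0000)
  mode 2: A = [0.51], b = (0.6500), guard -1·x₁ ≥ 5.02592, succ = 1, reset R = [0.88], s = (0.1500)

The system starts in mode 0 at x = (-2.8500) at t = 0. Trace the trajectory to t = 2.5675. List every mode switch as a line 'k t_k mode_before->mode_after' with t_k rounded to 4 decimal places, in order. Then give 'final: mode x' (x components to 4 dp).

Mode 0: guard c·x = 3.4503 hit at Δt = 0.5290 (t = 0.5290), x⁻ = (-3.4503) → reset → x⁺ = (-2.9388), jump to mode 2
Mode 2: guard c·x = 5.0259 hit at Δt = 1.5936 (t = 2.1226), x⁻ = (-5.0259) → reset → x⁺ = (-4.2728), jump to mode 1
Mode 1: flow for 0.4449 to horizon, guard not reached → x = (-7.5883)

1 0.5290 0->2
2 2.1226 2->1
final: 1 -7.5883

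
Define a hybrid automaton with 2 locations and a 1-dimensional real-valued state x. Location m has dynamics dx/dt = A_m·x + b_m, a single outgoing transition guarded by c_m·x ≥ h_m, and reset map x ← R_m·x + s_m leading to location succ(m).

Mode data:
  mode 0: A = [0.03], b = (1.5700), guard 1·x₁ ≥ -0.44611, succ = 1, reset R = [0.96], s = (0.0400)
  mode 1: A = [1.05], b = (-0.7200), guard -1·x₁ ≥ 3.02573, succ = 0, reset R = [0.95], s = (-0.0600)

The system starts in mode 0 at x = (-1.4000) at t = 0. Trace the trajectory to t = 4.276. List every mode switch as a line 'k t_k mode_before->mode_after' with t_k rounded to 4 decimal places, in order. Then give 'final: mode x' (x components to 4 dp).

1 0.6185 0->1
2 1.7995 1->0
3 3.4377 0->1
final: 1 -1.9042

Mode 0: guard c·x = -0.4461 hit at Δt = 0.6185 (t = 0.6185), x⁻ = (-0.4461) → reset → x⁺ = (-0.3883), jump to mode 1
Mode 1: guard c·x = 3.0257 hit at Δt = 1.1810 (t = 1.7995), x⁻ = (-3.0257) → reset → x⁺ = (-2.9344), jump to mode 0
Mode 0: guard c·x = -0.4461 hit at Δt = 1.6382 (t = 3.4377), x⁻ = (-0.4461) → reset → x⁺ = (-0.3883), jump to mode 1
Mode 1: flow for 0.8383 to horizon, guard not reached → x = (-1.9042)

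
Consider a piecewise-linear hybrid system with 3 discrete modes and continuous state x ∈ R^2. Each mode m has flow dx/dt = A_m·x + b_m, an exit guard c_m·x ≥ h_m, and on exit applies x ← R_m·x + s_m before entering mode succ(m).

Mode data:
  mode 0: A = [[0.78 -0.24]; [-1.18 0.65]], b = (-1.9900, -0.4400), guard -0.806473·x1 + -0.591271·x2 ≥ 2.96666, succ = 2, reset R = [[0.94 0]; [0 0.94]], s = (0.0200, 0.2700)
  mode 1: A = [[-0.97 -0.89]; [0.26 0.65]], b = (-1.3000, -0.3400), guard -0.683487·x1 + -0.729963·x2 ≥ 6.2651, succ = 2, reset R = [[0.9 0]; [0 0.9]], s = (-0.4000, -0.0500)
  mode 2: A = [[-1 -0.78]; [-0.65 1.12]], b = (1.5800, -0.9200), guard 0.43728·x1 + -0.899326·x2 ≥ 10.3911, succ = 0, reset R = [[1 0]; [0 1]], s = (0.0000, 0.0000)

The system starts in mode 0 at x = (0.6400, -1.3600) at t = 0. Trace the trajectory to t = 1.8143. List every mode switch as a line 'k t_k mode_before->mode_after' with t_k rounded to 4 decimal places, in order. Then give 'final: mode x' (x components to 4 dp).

1 1.1483 0->2
final: 2 2.2211 -7.6053

Mode 0: guard c·x = 2.9667 hit at Δt = 1.1483 (t = 1.1483), x⁻ = (-1.0857, -3.5365) → reset → x⁺ = (-1.0006, -3.0543), jump to mode 2
Mode 2: flow for 0.6660 to horizon, guard not reached → x = (2.2211, -7.6053)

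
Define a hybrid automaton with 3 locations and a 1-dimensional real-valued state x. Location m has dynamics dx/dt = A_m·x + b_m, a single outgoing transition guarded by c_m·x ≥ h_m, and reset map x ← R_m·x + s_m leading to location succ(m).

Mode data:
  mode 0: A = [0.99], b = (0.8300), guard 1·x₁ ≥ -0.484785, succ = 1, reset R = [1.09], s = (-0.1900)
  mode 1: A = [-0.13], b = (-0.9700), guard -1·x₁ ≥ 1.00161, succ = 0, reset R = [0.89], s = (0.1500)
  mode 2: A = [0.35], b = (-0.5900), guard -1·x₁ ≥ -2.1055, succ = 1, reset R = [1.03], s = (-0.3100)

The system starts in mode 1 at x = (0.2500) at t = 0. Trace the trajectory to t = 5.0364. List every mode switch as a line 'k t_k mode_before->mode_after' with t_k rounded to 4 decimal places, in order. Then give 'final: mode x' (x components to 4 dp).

1 1.3623 1->0
2 2.6693 0->1
3 2.9994 1->0
4 4.3064 0->1
5 4.6364 1->0
final: 0 -0.6943

Mode 1: guard c·x = 1.0016 hit at Δt = 1.3623 (t = 1.3623), x⁻ = (-1.0016) → reset → x⁺ = (-0.7414), jump to mode 0
Mode 0: guard c·x = -0.4848 hit at Δt = 1.3070 (t = 2.6693), x⁻ = (-0.4848) → reset → x⁺ = (-0.7184), jump to mode 1
Mode 1: guard c·x = 1.0016 hit at Δt = 0.3300 (t = 2.9994), x⁻ = (-1.0016) → reset → x⁺ = (-0.7414), jump to mode 0
Mode 0: guard c·x = -0.4848 hit at Δt = 1.3070 (t = 4.3064), x⁻ = (-0.4848) → reset → x⁺ = (-0.7184), jump to mode 1
Mode 1: guard c·x = 1.0016 hit at Δt = 0.3300 (t = 4.6364), x⁻ = (-1.0016) → reset → x⁺ = (-0.7414), jump to mode 0
Mode 0: flow for 0.4000 to horizon, guard not reached → x = (-0.6943)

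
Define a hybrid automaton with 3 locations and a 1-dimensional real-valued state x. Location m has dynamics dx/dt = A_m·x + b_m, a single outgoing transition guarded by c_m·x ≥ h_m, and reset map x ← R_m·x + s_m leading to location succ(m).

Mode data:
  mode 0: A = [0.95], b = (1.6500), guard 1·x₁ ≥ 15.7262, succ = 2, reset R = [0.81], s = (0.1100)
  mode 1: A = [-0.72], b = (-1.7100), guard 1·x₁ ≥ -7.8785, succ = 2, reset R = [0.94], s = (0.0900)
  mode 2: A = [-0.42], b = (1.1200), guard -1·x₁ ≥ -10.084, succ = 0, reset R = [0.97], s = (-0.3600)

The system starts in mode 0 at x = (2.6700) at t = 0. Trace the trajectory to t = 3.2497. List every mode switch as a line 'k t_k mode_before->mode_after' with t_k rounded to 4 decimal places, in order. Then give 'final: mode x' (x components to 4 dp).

1 1.4494 0->2
2 2.2036 2->0
3 2.6751 0->2
final: 2 10.6650

Mode 0: guard c·x = 15.7262 hit at Δt = 1.4494 (t = 1.4494), x⁻ = (15.7262) → reset → x⁺ = (12.8482), jump to mode 2
Mode 2: guard c·x = -10.0840 hit at Δt = 0.7542 (t = 2.2036), x⁻ = (10.0840) → reset → x⁺ = (9.4215), jump to mode 0
Mode 0: guard c·x = 15.7262 hit at Δt = 0.4715 (t = 2.6751), x⁻ = (15.7262) → reset → x⁺ = (12.8482), jump to mode 2
Mode 2: flow for 0.5746 to horizon, guard not reached → x = (10.6650)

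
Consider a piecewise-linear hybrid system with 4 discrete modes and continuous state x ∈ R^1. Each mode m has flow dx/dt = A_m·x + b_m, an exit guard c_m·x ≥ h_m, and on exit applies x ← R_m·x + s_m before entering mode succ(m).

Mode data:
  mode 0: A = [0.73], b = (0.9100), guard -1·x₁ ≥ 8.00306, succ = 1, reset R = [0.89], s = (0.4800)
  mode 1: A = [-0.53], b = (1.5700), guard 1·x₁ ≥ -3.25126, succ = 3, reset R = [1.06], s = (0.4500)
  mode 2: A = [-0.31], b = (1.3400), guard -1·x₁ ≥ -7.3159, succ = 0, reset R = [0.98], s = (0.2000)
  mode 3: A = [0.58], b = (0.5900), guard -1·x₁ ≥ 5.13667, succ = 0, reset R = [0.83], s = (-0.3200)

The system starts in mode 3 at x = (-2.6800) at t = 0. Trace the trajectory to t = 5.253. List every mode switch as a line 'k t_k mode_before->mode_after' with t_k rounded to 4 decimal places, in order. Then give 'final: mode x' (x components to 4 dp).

Mode 3: guard c·x = 5.1367 hit at Δt = 1.5642 (t = 1.5642), x⁻ = (-5.1367) → reset → x⁺ = (-4.5834), jump to mode 0
Mode 0: guard c·x = 8.0031 hit at Δt = 0.9664 (t = 2.5306), x⁻ = (-8.0031) → reset → x⁺ = (-6.6427), jump to mode 1
Mode 1: guard c·x = -3.2513 hit at Δt = 0.8218 (t = 3.3524), x⁻ = (-3.2513) → reset → x⁺ = (-2.9963), jump to mode 3
Mode 3: guard c·x = 5.1367 hit at Δt = 1.2639 (t = 4.6163), x⁻ = (-5.1367) → reset → x⁺ = (-4.5834), jump to mode 0
Mode 0: flow for 0.6367 to horizon, guard not reached → x = (-6.5577)

1 1.5642 3->0
2 2.5306 0->1
3 3.3524 1->3
4 4.6163 3->0
final: 0 -6.5577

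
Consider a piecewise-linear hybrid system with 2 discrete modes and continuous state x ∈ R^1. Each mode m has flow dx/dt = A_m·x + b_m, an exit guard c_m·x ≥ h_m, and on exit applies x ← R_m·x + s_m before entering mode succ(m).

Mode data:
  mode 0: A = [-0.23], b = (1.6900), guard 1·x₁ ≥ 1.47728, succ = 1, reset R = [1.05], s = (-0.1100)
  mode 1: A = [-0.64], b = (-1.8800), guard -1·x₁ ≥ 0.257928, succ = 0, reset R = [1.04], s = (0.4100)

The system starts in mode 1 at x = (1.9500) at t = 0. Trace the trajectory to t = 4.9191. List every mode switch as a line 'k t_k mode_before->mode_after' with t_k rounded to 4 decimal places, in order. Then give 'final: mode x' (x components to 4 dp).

Mode 1: guard c·x = 0.2579 hit at Δt = 0.9391 (t = 0.9391), x⁻ = (-0.2579) → reset → x⁺ = (0.1418), jump to mode 0
Mode 0: guard c·x = 1.4773 hit at Δt = 0.8912 (t = 1.8303), x⁻ = (1.4773) → reset → x⁺ = (1.4411), jump to mode 1
Mode 1: guard c·x = 0.2579 hit at Δt = 0.7673 (t = 2.5976), x⁻ = (-0.2579) → reset → x⁺ = (0.1418), jump to mode 0
Mode 0: guard c·x = 1.4773 hit at Δt = 0.8912 (t = 3.4888), x⁻ = (1.4773) → reset → x⁺ = (1.4411), jump to mode 1
Mode 1: guard c·x = 0.2579 hit at Δt = 0.7673 (t = 4.2561), x⁻ = (-0.2579) → reset → x⁺ = (0.1418), jump to mode 0
Mode 0: flow for 0.6630 to horizon, guard not reached → x = (1.1609)

1 0.9391 1->0
2 1.8303 0->1
3 2.5976 1->0
4 3.4888 0->1
5 4.2561 1->0
final: 0 1.1609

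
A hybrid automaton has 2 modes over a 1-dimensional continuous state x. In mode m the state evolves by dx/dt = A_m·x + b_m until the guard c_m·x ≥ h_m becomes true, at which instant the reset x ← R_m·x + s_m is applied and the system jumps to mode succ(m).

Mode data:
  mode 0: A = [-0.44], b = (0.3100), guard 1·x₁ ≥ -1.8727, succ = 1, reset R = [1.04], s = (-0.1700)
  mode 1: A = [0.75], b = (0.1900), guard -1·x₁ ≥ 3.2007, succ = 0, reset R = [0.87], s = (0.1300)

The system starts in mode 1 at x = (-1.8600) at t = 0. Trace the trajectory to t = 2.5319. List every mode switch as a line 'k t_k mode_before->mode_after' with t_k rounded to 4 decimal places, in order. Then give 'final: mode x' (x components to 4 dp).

Mode 1: guard c·x = 3.2007 hit at Δt = 0.8090 (t = 0.8090), x⁻ = (-3.2007) → reset → x⁺ = (-2.6546), jump to mode 0
Mode 0: guard c·x = -1.8727 hit at Δt = 0.6022 (t = 1.4112), x⁻ = (-1.8727) → reset → x⁺ = (-2.1176), jump to mode 1
Mode 1: guard c·x = 3.2007 hit at Δt = 0.6107 (t = 2.0219), x⁻ = (-3.2007) → reset → x⁺ = (-2.6546), jump to mode 0
Mode 0: flow for 0.5100 to horizon, guard not reached → x = (-1.9794)

1 0.8090 1->0
2 1.4112 0->1
3 2.0219 1->0
final: 0 -1.9794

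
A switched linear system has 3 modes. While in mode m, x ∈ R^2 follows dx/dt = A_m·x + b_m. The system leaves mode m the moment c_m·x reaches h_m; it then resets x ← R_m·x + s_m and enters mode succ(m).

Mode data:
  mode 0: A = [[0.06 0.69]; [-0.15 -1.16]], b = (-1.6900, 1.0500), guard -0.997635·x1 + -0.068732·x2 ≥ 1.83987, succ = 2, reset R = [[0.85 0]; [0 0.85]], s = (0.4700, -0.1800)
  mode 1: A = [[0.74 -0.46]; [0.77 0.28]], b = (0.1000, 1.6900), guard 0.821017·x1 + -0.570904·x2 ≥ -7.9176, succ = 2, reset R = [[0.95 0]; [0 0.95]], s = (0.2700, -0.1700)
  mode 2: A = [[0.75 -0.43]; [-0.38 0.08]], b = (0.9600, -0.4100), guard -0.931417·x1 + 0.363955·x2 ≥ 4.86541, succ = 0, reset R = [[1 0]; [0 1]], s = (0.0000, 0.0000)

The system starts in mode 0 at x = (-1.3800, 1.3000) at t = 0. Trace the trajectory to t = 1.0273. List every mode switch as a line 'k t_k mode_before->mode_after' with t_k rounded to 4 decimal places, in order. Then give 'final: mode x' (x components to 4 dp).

Mode 0: guard c·x = 1.8399 hit at Δt = 0.5899 (t = 0.5899), x⁻ = (-1.9277, 1.2120) → reset → x⁺ = (-1.1686, 0.8502), jump to mode 2
Mode 2: flow for 0.4374 to horizon, guard not reached → x = (-1.3201, 0.9075)

1 0.5899 0->2
final: 2 -1.3201 0.9075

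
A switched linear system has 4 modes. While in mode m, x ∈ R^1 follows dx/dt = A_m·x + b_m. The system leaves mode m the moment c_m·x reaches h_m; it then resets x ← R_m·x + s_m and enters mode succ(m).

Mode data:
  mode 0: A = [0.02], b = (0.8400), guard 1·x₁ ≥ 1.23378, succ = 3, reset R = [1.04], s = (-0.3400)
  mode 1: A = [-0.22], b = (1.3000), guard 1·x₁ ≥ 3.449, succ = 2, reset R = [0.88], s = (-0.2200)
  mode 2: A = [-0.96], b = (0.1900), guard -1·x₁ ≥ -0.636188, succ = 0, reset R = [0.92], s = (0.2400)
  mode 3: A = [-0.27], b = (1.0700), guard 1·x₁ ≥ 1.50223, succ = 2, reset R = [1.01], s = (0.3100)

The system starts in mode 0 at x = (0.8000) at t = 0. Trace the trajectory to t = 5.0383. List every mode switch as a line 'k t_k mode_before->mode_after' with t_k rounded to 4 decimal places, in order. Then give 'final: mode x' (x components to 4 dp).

Mode 0: guard c·x = 1.2338 hit at Δt = 0.5042 (t = 0.5042), x⁻ = (1.2338) → reset → x⁺ = (0.9431), jump to mode 3
Mode 3: guard c·x = 1.5022 hit at Δt = 0.7583 (t = 1.2625), x⁻ = (1.5022) → reset → x⁺ = (1.8273), jump to mode 2
Mode 2: guard c·x = -0.6362 hit at Δt = 1.3678 (t = 2.6303), x⁻ = (0.6362) → reset → x⁺ = (0.8253), jump to mode 0
Mode 0: guard c·x = 1.2338 hit at Δt = 0.4747 (t = 3.1050), x⁻ = (1.2338) → reset → x⁺ = (0.9431), jump to mode 3
Mode 3: guard c·x = 1.5022 hit at Δt = 0.7583 (t = 3.8633), x⁻ = (1.5022) → reset → x⁺ = (1.8273), jump to mode 2
Mode 2: flow for 1.1750 to horizon, guard not reached → x = (0.7253)

1 0.5042 0->3
2 1.2625 3->2
3 2.6303 2->0
4 3.1050 0->3
5 3.8633 3->2
final: 2 0.7253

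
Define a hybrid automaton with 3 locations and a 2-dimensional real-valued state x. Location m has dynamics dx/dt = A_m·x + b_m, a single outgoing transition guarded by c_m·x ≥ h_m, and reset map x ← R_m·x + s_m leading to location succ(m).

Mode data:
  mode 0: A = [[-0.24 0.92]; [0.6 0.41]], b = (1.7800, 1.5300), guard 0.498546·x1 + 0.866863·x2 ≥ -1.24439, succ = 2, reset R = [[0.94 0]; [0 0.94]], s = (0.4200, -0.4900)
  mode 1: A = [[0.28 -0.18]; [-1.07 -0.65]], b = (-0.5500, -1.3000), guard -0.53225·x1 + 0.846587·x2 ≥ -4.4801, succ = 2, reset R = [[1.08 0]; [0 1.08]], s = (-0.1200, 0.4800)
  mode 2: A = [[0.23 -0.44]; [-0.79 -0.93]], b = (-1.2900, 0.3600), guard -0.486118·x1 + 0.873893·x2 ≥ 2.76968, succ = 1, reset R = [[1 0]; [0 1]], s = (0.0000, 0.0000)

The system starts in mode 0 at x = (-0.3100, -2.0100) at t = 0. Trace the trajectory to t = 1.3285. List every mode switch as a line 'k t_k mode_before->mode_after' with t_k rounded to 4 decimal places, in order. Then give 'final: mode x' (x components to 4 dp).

1 0.9161 0->2
final: 2 0.0965 -1.1594

Mode 0: guard c·x = -1.2444 hit at Δt = 0.9161 (t = 0.9161), x⁻ = (-0.0839, -1.3873) → reset → x⁺ = (0.3411, -1.7940), jump to mode 2
Mode 2: flow for 0.4124 to horizon, guard not reached → x = (0.0965, -1.1594)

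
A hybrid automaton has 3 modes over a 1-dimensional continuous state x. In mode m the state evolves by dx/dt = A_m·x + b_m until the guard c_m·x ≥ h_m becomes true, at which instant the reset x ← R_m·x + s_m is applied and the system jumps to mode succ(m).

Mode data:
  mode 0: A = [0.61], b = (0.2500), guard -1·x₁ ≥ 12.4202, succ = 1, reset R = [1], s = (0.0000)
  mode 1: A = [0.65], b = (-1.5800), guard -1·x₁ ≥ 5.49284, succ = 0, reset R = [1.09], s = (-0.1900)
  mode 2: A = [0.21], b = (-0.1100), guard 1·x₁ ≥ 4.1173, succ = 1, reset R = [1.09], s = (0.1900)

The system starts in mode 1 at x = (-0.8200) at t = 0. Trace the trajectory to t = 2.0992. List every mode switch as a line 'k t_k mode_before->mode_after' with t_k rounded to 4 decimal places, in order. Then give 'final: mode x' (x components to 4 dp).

1 1.3707 1->0
final: 0 -9.4042

Mode 1: guard c·x = 5.4928 hit at Δt = 1.3707 (t = 1.3707), x⁻ = (-5.4928) → reset → x⁺ = (-6.1772), jump to mode 0
Mode 0: flow for 0.7285 to horizon, guard not reached → x = (-9.4042)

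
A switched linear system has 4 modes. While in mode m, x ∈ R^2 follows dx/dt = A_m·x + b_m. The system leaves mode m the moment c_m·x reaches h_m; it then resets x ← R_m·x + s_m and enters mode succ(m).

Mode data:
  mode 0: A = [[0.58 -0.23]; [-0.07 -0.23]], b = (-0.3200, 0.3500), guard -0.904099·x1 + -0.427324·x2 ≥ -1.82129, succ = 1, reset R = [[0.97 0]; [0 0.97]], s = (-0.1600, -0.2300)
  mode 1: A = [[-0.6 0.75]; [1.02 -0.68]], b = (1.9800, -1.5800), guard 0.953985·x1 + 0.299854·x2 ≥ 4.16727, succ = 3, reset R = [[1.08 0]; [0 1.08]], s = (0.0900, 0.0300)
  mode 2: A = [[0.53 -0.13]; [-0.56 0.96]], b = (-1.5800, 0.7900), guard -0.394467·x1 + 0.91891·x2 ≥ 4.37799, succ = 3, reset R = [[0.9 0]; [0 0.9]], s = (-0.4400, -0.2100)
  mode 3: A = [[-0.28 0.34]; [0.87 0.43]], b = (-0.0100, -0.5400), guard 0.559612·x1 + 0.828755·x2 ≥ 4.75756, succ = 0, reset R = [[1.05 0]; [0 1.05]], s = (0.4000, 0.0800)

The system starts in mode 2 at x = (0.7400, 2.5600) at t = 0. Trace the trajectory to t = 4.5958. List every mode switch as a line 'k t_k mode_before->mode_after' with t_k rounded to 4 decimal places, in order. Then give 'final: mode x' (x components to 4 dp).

1 0.5254 2->3
2 1.4359 3->0
3 2.5567 0->1
4 3.9705 1->3
5 4.0805 3->0
final: 0 5.5568 2.9149

Mode 2: guard c·x = 4.3780 hit at Δt = 0.5254 (t = 0.5254), x⁻ = (-0.2512, 4.6565) → reset → x⁺ = (-0.6661, 3.9808), jump to mode 3
Mode 3: guard c·x = 4.7576 hit at Δt = 0.9105 (t = 1.4359), x⁻ = (0.7099, 5.2612) → reset → x⁺ = (1.1454, 5.6043), jump to mode 0
Mode 0: guard c·x = -1.8213 hit at Δt = 1.1208 (t = 2.5567), x⁻ = (-0.1794, 4.6416) → reset → x⁺ = (-0.3340, 4.2724), jump to mode 1
Mode 1: guard c·x = 4.1673 hit at Δt = 1.4138 (t = 3.9705), x⁻ = (3.6218, 2.3750) → reset → x⁺ = (4.0015, 2.5950), jump to mode 3
Mode 3: guard c·x = 4.7576 hit at Δt = 0.1100 (t = 4.0805), x⁻ = (3.9830, 3.0511) → reset → x⁺ = (4.5822, 3.2837), jump to mode 0
Mode 0: flow for 0.5153 to horizon, guard not reached → x = (5.5568, 2.9149)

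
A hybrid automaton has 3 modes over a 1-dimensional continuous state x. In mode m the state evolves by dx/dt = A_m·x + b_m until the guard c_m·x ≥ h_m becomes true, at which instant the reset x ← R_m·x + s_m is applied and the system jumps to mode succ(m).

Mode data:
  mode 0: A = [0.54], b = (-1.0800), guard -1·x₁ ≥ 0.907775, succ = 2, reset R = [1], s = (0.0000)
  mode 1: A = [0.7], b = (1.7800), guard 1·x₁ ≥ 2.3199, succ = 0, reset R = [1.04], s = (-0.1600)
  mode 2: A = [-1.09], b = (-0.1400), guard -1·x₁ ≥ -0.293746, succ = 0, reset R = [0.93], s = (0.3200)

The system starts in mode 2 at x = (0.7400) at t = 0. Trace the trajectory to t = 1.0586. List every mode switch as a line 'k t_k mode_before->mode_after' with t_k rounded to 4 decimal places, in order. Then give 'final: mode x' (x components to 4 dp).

Mode 2: guard c·x = -0.2937 hit at Δt = 0.6617 (t = 0.6617), x⁻ = (0.2937) → reset → x⁺ = (0.5932), jump to mode 0
Mode 0: flow for 0.3969 to horizon, guard not reached → x = (0.2569)

1 0.6617 2->0
final: 0 0.2569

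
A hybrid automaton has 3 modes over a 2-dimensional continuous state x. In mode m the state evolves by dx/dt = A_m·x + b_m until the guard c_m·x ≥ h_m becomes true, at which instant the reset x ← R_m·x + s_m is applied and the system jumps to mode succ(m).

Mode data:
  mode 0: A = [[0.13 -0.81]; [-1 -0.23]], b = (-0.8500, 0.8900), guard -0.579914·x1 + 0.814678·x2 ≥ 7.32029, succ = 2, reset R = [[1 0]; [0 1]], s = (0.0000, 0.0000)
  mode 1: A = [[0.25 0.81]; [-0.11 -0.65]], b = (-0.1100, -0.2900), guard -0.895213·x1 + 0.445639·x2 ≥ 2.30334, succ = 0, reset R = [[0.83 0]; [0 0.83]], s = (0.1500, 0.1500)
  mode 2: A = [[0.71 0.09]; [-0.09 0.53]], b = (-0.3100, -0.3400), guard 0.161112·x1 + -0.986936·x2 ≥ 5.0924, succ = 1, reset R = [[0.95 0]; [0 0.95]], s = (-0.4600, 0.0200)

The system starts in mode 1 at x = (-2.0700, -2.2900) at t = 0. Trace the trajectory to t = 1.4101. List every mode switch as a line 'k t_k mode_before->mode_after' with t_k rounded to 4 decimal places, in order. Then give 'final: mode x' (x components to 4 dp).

1 0.5508 1->0
final: 0 -4.0509 2.1983

Mode 1: guard c·x = 2.3033 hit at Δt = 0.5508 (t = 0.5508), x⁻ = (-3.3665, -1.5942) → reset → x⁺ = (-2.6442, -1.1731), jump to mode 0
Mode 0: flow for 0.8593 to horizon, guard not reached → x = (-4.0509, 2.1983)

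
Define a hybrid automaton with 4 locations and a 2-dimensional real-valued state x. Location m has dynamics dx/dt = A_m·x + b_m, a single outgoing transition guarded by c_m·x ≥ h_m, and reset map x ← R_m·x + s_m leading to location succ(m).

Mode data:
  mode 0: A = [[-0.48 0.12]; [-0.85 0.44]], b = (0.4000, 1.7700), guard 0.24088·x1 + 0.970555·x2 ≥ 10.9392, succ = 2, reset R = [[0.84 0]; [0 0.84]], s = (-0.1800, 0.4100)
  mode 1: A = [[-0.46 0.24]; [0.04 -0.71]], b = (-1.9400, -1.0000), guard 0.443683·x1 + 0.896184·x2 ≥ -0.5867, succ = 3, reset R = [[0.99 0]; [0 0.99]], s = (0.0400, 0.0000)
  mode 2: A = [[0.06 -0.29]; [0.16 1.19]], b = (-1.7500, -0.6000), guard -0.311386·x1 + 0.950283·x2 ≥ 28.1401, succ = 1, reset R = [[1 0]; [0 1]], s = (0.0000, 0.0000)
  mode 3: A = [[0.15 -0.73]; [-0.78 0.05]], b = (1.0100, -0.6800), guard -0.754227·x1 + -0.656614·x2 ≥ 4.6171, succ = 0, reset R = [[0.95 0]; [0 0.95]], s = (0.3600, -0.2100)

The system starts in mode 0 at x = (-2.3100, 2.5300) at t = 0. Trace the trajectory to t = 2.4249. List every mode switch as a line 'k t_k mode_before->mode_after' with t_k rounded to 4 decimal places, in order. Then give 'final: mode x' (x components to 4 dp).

1 1.5677 0->2
final: 2 -5.6669 25.8539

Mode 0: guard c·x = 10.9392 hit at Δt = 1.5677 (t = 1.5677), x⁻ = (0.3033, 11.1958) → reset → x⁺ = (0.0747, 9.8145), jump to mode 2
Mode 2: flow for 0.8572 to horizon, guard not reached → x = (-5.6669, 25.8539)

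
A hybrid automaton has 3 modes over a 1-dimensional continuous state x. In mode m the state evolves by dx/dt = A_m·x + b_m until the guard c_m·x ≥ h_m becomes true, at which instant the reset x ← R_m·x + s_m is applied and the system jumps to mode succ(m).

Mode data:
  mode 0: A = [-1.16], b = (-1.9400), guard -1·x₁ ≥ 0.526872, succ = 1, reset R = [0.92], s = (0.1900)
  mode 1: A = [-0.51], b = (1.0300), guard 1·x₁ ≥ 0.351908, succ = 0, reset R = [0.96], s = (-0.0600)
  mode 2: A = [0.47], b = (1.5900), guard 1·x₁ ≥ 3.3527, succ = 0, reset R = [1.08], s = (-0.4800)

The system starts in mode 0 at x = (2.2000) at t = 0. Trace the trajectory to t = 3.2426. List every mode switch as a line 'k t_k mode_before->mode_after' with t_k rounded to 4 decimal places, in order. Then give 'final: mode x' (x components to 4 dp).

Mode 0: guard c·x = 0.5269 hit at Δt = 1.0500 (t = 1.0500), x⁻ = (-0.5269) → reset → x⁺ = (-0.2947), jump to mode 1
Mode 1: guard c·x = 0.3519 hit at Δt = 0.6425 (t = 1.6925), x⁻ = (0.3519) → reset → x⁺ = (0.2778), jump to mode 0
Mode 0: guard c·x = 0.5269 hit at Δt = 0.4587 (t = 2.1512), x⁻ = (-0.5269) → reset → x⁺ = (-0.2947), jump to mode 1
Mode 1: guard c·x = 0.3519 hit at Δt = 0.6425 (t = 2.7937), x⁻ = (0.3519) → reset → x⁺ = (0.2778), jump to mode 0
Mode 0: flow for 0.4489 to horizon, guard not reached → x = (-0.5138)

1 1.0500 0->1
2 1.6925 1->0
3 2.1512 0->1
4 2.7937 1->0
final: 0 -0.5138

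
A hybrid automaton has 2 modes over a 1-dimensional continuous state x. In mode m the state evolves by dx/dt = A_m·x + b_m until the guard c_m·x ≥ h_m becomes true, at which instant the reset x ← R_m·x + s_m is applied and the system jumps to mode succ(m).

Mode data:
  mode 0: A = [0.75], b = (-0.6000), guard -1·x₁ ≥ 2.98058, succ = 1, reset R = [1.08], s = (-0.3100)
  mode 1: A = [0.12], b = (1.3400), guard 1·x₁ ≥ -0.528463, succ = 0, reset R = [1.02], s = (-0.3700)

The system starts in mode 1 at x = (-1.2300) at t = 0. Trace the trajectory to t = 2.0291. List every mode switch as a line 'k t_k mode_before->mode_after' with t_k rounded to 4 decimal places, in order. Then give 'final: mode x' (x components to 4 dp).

1 0.5685 1->0
2 1.6271 0->1
final: 1 -3.1516

Mode 1: guard c·x = -0.5285 hit at Δt = 0.5685 (t = 0.5685), x⁻ = (-0.5285) → reset → x⁺ = (-0.9090), jump to mode 0
Mode 0: guard c·x = 2.9806 hit at Δt = 1.0586 (t = 1.6271), x⁻ = (-2.9806) → reset → x⁺ = (-3.5290), jump to mode 1
Mode 1: flow for 0.4020 to horizon, guard not reached → x = (-3.1516)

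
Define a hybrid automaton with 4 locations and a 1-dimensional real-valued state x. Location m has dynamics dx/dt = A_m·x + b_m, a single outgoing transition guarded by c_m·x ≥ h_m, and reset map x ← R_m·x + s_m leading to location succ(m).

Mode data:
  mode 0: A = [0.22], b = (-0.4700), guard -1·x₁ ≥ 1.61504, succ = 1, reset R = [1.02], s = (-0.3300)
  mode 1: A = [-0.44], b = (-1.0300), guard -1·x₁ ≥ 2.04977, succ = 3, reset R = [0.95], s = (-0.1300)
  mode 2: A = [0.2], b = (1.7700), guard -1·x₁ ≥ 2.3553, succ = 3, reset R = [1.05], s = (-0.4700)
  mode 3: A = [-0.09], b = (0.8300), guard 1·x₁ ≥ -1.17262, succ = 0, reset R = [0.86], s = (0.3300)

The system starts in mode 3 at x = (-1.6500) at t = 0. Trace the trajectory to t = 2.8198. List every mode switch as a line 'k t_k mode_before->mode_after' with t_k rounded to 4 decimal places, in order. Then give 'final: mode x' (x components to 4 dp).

1 0.4989 3->0
2 1.8045 0->1
3 2.3094 1->3
final: 3 -1.5700

Mode 3: guard c·x = -1.1726 hit at Δt = 0.4989 (t = 0.4989), x⁻ = (-1.1726) → reset → x⁺ = (-0.6785), jump to mode 0
Mode 0: guard c·x = 1.6150 hit at Δt = 1.3056 (t = 1.8045), x⁻ = (-1.6150) → reset → x⁺ = (-1.9773), jump to mode 1
Mode 1: guard c·x = 2.0498 hit at Δt = 0.5049 (t = 2.3094), x⁻ = (-2.0498) → reset → x⁺ = (-2.0773), jump to mode 3
Mode 3: flow for 0.5104 to horizon, guard not reached → x = (-1.5700)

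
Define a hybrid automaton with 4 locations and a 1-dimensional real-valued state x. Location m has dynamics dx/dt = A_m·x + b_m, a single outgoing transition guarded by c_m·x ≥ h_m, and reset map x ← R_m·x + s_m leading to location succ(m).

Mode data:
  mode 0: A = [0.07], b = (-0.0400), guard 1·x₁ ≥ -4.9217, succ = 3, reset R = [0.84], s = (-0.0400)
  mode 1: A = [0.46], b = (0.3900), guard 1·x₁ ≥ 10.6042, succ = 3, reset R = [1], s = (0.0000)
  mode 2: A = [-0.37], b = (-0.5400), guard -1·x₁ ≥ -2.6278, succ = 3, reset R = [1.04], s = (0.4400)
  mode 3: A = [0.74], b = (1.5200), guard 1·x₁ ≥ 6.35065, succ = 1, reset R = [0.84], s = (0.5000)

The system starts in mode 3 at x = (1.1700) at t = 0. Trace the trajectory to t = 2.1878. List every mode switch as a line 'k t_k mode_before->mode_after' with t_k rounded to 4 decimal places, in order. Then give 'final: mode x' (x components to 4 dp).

Mode 3: guard c·x = 6.3506 hit at Δt = 1.2948 (t = 1.2948), x⁻ = (6.3506) → reset → x⁺ = (5.8345), jump to mode 1
Mode 1: flow for 0.8930 to horizon, guard not reached → x = (9.2291)

1 1.2948 3->1
final: 1 9.2291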